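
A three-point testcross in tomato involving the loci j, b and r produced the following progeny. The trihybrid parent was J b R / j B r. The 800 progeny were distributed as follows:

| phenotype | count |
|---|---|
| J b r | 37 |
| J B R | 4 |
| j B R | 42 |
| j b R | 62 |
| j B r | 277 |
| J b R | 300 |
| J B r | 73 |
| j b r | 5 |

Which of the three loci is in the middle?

The two rarest classes, J B R and j b r, are the double crossovers. Comparing them with the parentals, only the b allele has switched, so b is the middle locus and the order is j – b – r.

b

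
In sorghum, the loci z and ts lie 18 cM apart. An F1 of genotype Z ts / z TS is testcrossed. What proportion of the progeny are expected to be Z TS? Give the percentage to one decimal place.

9.0%

A map distance of 18 cM corresponds to a recombination frequency of 0.180.
The F1 is Z ts / z TS, so Z TS is a recombinant gamete class with expected frequency r/2 = 0.180/2 = 0.0900.
That is 0.0900 = 9.0% of the progeny.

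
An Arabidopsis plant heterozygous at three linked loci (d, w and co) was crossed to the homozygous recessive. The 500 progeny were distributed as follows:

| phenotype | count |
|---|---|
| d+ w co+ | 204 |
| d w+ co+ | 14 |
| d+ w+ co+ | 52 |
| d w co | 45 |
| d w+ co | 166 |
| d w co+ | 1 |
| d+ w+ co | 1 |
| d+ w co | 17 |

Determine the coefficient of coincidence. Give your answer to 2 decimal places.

The two most frequent reciprocal classes, d+ w co+ and d w+ co, are the parental types, so the F1 was d+ w co+ / d w+ co.
The two rarest classes, d w co+ and d+ w+ co, are the double crossovers. Comparing them with the parentals, only the d allele has switched, so d is the middle locus and the order is w – d – co.
w–d: (97 + 2)/500 = 0.1980; d–co: (31 + 2)/500 = 0.0660.
Expected DCO frequency = 0.1980 × 0.0660 ≈ 0.01307; observed = 2/500 ≈ 0.00400.
Coefficient of coincidence = 0.00400/0.01307 ≈ 0.31.

0.31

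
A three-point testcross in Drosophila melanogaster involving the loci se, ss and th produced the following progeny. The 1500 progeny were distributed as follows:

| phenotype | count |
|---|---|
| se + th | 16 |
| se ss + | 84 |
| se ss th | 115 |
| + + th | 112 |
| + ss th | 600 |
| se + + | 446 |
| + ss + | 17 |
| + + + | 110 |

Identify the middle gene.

The two most frequent reciprocal classes, se + + and + ss th, are the parental types, so the F1 was se + + / + ss th.
The two rarest classes, se + th and + ss +, are the double crossovers. Comparing them with the parentals, only the th allele has switched, so th is the middle locus and the order is ss – th – se.

th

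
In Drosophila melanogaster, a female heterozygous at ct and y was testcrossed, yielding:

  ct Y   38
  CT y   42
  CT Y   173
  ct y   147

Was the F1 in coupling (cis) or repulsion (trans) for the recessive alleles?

cis

The two most frequent classes are CT Y (173) and ct y (147); these are the parental (non-recombinant) types.
So the F1 carried CT Y on one chromosome and ct y on the other — the recessive alleles are on the same chromosome (cis / coupling).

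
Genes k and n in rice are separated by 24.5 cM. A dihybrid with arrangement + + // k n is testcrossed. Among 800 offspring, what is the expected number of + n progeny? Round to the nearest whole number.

98

A map distance of 24.5 cM corresponds to a recombination frequency of 0.245.
The F1 is + + / k n, so + n is a recombinant gamete class with expected frequency r/2 = 0.245/2 = 0.1225.
Expected number = 0.1225 × 800 = 98.00 ≈ 98.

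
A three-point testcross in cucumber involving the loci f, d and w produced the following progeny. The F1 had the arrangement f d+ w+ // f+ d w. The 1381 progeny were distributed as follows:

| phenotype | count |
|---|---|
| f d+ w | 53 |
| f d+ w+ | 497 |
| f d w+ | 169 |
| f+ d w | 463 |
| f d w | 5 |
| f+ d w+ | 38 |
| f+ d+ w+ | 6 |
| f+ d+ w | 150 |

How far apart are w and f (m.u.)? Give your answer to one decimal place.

7.4 m.u.

The two rarest classes, f+ d+ w+ and f d w, are the double crossovers. Comparing them with the parentals, only the f allele has switched, so f is the middle locus and the order is d – f – w.
Crossovers in the f–w interval produce the single-crossover classes f d+ w and f+ d w+ (53 + 38 = 91) plus the double crossovers (11).
RF(f–w) = (91 + 11) / 1381 = 102/1381 = 0.0739 → 7.4 m.u.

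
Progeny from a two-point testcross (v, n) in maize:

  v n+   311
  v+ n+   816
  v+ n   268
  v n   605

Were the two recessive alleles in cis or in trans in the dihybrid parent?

cis

The two most frequent classes are v+ n+ (816) and v n (605); these are the parental (non-recombinant) types.
So the F1 carried v+ n+ on one chromosome and v n on the other — the recessive alleles are on the same chromosome (cis / coupling).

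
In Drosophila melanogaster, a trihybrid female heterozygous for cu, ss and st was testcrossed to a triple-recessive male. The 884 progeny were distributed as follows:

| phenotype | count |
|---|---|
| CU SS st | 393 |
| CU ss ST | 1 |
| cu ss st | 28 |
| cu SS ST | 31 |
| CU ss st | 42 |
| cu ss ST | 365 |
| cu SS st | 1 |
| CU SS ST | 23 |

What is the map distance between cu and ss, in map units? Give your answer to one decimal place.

The two most frequent reciprocal classes, cu ss ST and CU SS st, are the parental types, so the F1 was cu ss ST / CU SS st.
The two rarest classes, CU ss ST and cu SS st, are the double crossovers. Comparing them with the parentals, only the cu allele has switched, so cu is the middle locus and the order is st – cu – ss.
Crossovers in the cu–ss interval produce the single-crossover classes cu SS ST and CU ss st (31 + 42 = 73) plus the double crossovers (2).
RF(cu–ss) = (73 + 2) / 884 = 75/884 = 0.0848 → 8.5 map units.

8.5 map units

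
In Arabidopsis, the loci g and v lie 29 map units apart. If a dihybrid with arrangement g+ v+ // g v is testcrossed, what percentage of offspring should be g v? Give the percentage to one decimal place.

35.5%

A map distance of 29 map units corresponds to a recombination frequency of 0.290.
The F1 is g+ v+ / g v, so g v is a parental gamete class with expected frequency (1 − r)/2 = 0.710/2 = 0.3550.
That is 0.3550 = 35.5% of the progeny.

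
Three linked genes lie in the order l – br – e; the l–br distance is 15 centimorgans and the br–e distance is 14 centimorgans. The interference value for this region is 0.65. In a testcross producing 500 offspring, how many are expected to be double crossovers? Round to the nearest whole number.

4

Map distances give recombination frequencies of 0.150 and 0.140 for the two intervals.
With interference 0.65 (so coincidence = 0.35), expected double-crossover frequency = 0.150 × 0.140 × 0.35 = 0.00735.
Expected number = 0.00735 × 500 = 3.67 ≈ 4.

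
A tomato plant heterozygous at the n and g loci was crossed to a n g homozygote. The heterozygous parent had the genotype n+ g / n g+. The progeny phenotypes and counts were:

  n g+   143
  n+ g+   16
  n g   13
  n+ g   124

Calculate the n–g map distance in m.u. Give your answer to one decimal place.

The recombinant classes are n+ g+ and n g: 16 + 13 = 29.
Recombination frequency = 29/296 = 0.0980 ≈ 9.8%, i.e. 9.8 m.u.

9.8 m.u.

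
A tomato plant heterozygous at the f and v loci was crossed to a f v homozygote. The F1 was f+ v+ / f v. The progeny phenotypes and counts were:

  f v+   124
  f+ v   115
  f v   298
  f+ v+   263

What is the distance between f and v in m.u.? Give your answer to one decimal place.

The recombinant classes are f+ v and f v+: 115 + 124 = 239.
Recombination frequency = 239/800 = 0.2988 ≈ 29.9%, i.e. 29.9 m.u.

29.9 m.u.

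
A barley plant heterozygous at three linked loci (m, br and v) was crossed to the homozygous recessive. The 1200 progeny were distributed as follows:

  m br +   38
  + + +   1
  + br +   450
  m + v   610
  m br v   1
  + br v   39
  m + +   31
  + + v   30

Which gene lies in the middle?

br

The two most frequent reciprocal classes, + br + and m + v, are the parental types, so the F1 was + br + / m + v.
The two rarest classes, + + + and m br v, are the double crossovers. Comparing them with the parentals, only the br allele has switched, so br is the middle locus and the order is v – br – m.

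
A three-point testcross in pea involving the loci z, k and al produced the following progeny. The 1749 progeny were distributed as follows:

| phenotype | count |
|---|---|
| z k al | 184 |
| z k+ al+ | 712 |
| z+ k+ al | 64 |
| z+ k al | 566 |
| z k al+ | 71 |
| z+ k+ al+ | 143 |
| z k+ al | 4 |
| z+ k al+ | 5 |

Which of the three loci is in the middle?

al

The two most frequent reciprocal classes, z+ k al and z k+ al+, are the parental types, so the F1 was z+ k al / z k+ al+.
The two rarest classes, z+ k al+ and z k+ al, are the double crossovers. Comparing them with the parentals, only the al allele has switched, so al is the middle locus and the order is k – al – z.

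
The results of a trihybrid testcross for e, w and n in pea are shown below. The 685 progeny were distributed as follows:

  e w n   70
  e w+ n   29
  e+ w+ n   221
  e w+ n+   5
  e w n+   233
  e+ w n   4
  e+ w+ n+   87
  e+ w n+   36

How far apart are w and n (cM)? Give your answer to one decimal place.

The two most frequent reciprocal classes, e+ w+ n and e w n+, are the parental types, so the F1 was e+ w+ n / e w n+.
The two rarest classes, e+ w n and e w+ n+, are the double crossovers. Comparing them with the parentals, only the w allele has switched, so w is the middle locus and the order is e – w – n.
Crossovers in the w–n interval produce the single-crossover classes e+ w+ n+ and e w n (87 + 70 = 157) plus the double crossovers (9).
RF(w–n) = (157 + 9) / 685 = 166/685 = 0.2423 → 24.2 cM.

24.2 cM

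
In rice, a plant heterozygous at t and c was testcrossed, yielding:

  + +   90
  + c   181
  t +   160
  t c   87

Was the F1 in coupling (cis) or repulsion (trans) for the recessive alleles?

trans

The two most frequent classes are + c (181) and t + (160); these are the parental (non-recombinant) types.
So the F1 carried + c on one chromosome and t + on the other — the recessive alleles are on opposite chromosomes (trans / repulsion).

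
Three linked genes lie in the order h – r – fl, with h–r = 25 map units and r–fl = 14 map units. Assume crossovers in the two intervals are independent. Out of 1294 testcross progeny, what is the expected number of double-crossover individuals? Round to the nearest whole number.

45

Map distances give recombination frequencies of 0.250 and 0.140 for the two intervals.
With no interference, expected double-crossover frequency = 0.250 × 0.140 = 0.03500.
Expected number = 0.03500 × 1294 = 45.29 ≈ 45.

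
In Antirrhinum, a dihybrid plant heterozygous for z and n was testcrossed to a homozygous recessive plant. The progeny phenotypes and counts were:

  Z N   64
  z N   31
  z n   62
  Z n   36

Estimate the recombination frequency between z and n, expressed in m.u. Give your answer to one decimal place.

The two most frequent classes, Z N (64) and z n (62), are the parental types, so the F1 was Z N / z n.
The recombinant classes are Z n and z N: 36 + 31 = 67.
Recombination frequency = 67/193 = 0.3472 ≈ 34.7%, i.e. 34.7 m.u.

34.7 m.u.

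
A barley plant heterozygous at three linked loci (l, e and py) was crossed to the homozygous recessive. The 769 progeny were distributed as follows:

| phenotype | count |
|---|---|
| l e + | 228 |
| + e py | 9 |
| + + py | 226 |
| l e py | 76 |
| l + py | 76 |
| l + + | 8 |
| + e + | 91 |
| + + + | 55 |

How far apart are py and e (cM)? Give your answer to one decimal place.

The two most frequent reciprocal classes, + + py and l e +, are the parental types, so the F1 was + + py / l e +.
The two rarest classes, + e py and l + +, are the double crossovers. Comparing them with the parentals, only the e allele has switched, so e is the middle locus and the order is py – e – l.
Crossovers in the py–e interval produce the single-crossover classes + + + and l e py (55 + 76 = 131) plus the double crossovers (17).
RF(py–e) = (131 + 17) / 769 = 148/769 = 0.1925 → 19.2 cM.

19.2 cM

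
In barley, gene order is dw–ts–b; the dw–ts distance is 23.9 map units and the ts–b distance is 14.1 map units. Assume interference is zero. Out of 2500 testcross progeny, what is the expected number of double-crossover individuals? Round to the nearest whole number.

84

Map distances give recombination frequencies of 0.239 and 0.141 for the two intervals.
With no interference, expected double-crossover frequency = 0.239 × 0.141 = 0.03370.
Expected number = 0.03370 × 2500 = 84.25 ≈ 84.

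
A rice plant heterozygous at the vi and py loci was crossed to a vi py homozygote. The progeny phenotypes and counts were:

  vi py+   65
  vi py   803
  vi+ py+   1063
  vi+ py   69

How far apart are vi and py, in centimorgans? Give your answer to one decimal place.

The two most frequent classes, vi+ py+ (1063) and vi py (803), are the parental types, so the F1 was vi+ py+ / vi py.
The recombinant classes are vi+ py and vi py+: 69 + 65 = 134.
Recombination frequency = 134/2000 = 0.0670 ≈ 6.7%, i.e. 6.7 centimorgans.

6.7 centimorgans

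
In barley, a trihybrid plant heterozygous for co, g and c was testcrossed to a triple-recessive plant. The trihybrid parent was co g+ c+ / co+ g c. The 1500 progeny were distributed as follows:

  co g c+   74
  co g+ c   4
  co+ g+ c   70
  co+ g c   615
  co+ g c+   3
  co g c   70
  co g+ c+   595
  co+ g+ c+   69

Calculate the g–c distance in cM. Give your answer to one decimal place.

10.1 cM

The two rarest classes, co g+ c and co+ g c+, are the double crossovers. Comparing them with the parentals, only the c allele has switched, so c is the middle locus and the order is g – c – co.
Crossovers in the g–c interval produce the single-crossover classes co g c+ and co+ g+ c (74 + 70 = 144) plus the double crossovers (7).
RF(g–c) = (144 + 7) / 1500 = 151/1500 = 0.1007 → 10.1 cM.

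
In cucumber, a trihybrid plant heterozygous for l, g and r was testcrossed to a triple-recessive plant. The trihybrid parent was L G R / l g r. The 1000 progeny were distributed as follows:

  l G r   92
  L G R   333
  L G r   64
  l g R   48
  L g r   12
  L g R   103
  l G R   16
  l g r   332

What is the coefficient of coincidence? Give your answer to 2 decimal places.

0.90

The two rarest classes, l G R and L g r, are the double crossovers. Comparing them with the parentals, only the l allele has switched, so l is the middle locus and the order is g – l – r.
g–l: (195 + 28)/1000 = 0.2230; l–r: (112 + 28)/1000 = 0.1400.
Expected DCO frequency = 0.2230 × 0.1400 ≈ 0.03122; observed = 28/1000 ≈ 0.02800.
Coefficient of coincidence = 0.02800/0.03122 ≈ 0.90.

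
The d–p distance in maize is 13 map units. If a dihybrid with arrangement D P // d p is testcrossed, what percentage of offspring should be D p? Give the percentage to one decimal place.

6.5%

A map distance of 13 map units corresponds to a recombination frequency of 0.130.
The F1 is D P / d p, so D p is a recombinant gamete class with expected frequency r/2 = 0.130/2 = 0.0650.
That is 0.0650 = 6.5% of the progeny.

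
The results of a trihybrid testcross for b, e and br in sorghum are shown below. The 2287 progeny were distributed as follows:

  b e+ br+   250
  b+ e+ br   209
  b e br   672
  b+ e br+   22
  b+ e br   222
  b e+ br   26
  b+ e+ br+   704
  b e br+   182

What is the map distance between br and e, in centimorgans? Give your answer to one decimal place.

19.2 centimorgans

The two most frequent reciprocal classes, b e br and b+ e+ br+, are the parental types, so the F1 was b e br / b+ e+ br+.
The two rarest classes, b e+ br and b+ e br+, are the double crossovers. Comparing them with the parentals, only the e allele has switched, so e is the middle locus and the order is b – e – br.
Crossovers in the e–br interval produce the single-crossover classes b e br+ and b+ e+ br (182 + 209 = 391) plus the double crossovers (48).
RF(e–br) = (391 + 48) / 2287 = 439/2287 = 0.1920 → 19.2 centimorgans.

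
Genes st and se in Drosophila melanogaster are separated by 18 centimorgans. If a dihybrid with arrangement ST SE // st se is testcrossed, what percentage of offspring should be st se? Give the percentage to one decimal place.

41.0%

A map distance of 18 centimorgans corresponds to a recombination frequency of 0.180.
The F1 is ST SE / st se, so st se is a parental gamete class with expected frequency (1 − r)/2 = 0.820/2 = 0.4100.
That is 0.4100 = 41.0% of the progeny.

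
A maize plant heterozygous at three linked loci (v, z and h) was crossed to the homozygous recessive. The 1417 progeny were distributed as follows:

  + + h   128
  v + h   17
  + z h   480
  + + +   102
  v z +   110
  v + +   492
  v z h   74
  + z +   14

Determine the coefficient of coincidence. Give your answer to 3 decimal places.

0.789

The two most frequent reciprocal classes, v + + and + z h, are the parental types, so the F1 was v + + / + z h.
The two rarest classes, v + h and + z +, are the double crossovers. Comparing them with the parentals, only the h allele has switched, so h is the middle locus and the order is v – h – z.
v–h: (176 + 31)/1417 = 0.1461; h–z: (238 + 31)/1417 = 0.1898.
Expected DCO frequency = 0.1461 × 0.1898 ≈ 0.02773; observed = 31/1417 ≈ 0.02188.
Coefficient of coincidence = 0.02188/0.02773 ≈ 0.789.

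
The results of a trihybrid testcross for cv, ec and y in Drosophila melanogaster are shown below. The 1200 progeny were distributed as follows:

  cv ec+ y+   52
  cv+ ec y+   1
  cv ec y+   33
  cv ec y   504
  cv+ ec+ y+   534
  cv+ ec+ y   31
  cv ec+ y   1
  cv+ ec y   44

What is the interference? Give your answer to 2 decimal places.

0.63

The two most frequent reciprocal classes, cv ec y and cv+ ec+ y+, are the parental types, so the F1 was cv ec y / cv+ ec+ y+.
The two rarest classes, cv ec+ y and cv+ ec y+, are the double crossovers. Comparing them with the parentals, only the ec allele has switched, so ec is the middle locus and the order is cv – ec – y.
cv–ec: (96 + 2)/1200 = 0.0817; ec–y: (64 + 2)/1200 = 0.0550.
Expected DCO frequency = 0.0817 × 0.0550 ≈ 0.00449; observed = 2/1200 ≈ 0.00167.
Coefficient of coincidence = 0.00167/0.00449 ≈ 0.37; interference = 1 − 0.37 = 0.63.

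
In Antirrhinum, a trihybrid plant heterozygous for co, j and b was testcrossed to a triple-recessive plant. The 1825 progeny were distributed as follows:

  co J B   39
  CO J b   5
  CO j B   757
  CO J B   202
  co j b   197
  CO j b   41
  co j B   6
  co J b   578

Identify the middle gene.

The two most frequent reciprocal classes, co J b and CO j B, are the parental types, so the F1 was co J b / CO j B.
The two rarest classes, CO J b and co j B, are the double crossovers. Comparing them with the parentals, only the co allele has switched, so co is the middle locus and the order is j – co – b.

co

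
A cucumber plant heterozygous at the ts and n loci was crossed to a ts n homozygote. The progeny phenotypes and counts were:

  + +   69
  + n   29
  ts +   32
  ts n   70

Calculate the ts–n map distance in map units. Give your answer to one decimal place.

30.5 map units

The two most frequent classes, + + (69) and ts n (70), are the parental types, so the F1 was + + / ts n.
The recombinant classes are + n and ts +: 29 + 32 = 61.
Recombination frequency = 61/200 = 0.3050 ≈ 30.5%, i.e. 30.5 map units.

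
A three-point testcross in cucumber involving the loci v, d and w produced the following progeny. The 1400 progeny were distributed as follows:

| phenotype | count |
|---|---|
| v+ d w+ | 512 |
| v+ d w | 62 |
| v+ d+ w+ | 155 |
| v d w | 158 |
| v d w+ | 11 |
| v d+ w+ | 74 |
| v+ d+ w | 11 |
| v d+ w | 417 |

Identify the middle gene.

v

The two most frequent reciprocal classes, v d+ w and v+ d w+, are the parental types, so the F1 was v d+ w / v+ d w+.
The two rarest classes, v+ d+ w and v d w+, are the double crossovers. Comparing them with the parentals, only the v allele has switched, so v is the middle locus and the order is d – v – w.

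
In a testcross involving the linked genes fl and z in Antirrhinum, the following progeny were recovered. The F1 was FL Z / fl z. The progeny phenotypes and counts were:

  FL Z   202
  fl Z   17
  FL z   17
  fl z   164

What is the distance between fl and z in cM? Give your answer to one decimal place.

The recombinant classes are FL z and fl Z: 17 + 17 = 34.
Recombination frequency = 34/400 = 0.0850 ≈ 8.5%, i.e. 8.5 cM.

8.5 cM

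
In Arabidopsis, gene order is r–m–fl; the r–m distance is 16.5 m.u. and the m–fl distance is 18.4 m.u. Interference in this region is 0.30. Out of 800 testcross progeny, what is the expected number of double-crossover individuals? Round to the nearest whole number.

Map distances give recombination frequencies of 0.165 and 0.184 for the two intervals.
With interference 0.30 (so coincidence = 0.70), expected double-crossover frequency = 0.165 × 0.184 × 0.70 = 0.02125.
Expected number = 0.02125 × 800 = 17.00 ≈ 17.

17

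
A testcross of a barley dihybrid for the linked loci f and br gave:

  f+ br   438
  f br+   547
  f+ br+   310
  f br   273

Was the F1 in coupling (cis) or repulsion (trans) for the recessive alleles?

The two most frequent classes are f+ br (438) and f br+ (547); these are the parental (non-recombinant) types.
So the F1 carried f+ br on one chromosome and f br+ on the other — the recessive alleles are on opposite chromosomes (trans / repulsion).

trans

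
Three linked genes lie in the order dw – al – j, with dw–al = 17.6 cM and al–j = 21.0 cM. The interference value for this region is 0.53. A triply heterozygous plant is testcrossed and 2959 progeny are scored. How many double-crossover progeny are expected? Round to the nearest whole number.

Map distances give recombination frequencies of 0.176 and 0.210 for the two intervals.
With interference 0.53 (so coincidence = 0.47), expected double-crossover frequency = 0.176 × 0.210 × 0.47 = 0.01737.
Expected number = 0.01737 × 2959 = 51.40 ≈ 51.

51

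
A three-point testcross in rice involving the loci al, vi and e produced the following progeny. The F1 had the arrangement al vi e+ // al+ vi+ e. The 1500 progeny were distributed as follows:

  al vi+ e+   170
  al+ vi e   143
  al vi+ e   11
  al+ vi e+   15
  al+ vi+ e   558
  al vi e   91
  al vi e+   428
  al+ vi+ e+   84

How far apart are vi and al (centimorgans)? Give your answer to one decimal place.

22.6 centimorgans

The two rarest classes, al+ vi e+ and al vi+ e, are the double crossovers. Comparing them with the parentals, only the al allele has switched, so al is the middle locus and the order is vi – al – e.
Crossovers in the vi–al interval produce the single-crossover classes al vi+ e+ and al+ vi e (170 + 143 = 313) plus the double crossovers (26).
RF(vi–al) = (313 + 26) / 1500 = 339/1500 = 0.2260 → 22.6 centimorgans.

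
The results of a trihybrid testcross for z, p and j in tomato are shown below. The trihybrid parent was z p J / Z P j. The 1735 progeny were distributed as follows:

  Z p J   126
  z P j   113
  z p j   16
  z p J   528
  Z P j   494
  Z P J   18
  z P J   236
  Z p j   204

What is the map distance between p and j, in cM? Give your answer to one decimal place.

The two rarest classes, z p j and Z P J, are the double crossovers. Comparing them with the parentals, only the j allele has switched, so j is the middle locus and the order is z – j – p.
Crossovers in the j–p interval produce the single-crossover classes z P J and Z p j (236 + 204 = 440) plus the double crossovers (34).
RF(j–p) = (440 + 34) / 1735 = 474/1735 = 0.2732 → 27.3 cM.

27.3 cM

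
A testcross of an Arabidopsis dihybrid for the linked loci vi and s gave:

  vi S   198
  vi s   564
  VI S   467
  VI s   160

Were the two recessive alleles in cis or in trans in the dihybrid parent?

The two most frequent classes are VI S (467) and vi s (564); these are the parental (non-recombinant) types.
So the F1 carried VI S on one chromosome and vi s on the other — the recessive alleles are on the same chromosome (cis / coupling).

cis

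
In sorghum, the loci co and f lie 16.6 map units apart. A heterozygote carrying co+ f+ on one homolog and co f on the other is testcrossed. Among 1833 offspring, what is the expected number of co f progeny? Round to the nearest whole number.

764

A map distance of 16.6 map units corresponds to a recombination frequency of 0.166.
The F1 is co+ f+ / co f, so co f is a parental gamete class with expected frequency (1 − r)/2 = 0.834/2 = 0.4170.
Expected number = 0.4170 × 1833 = 764.36 ≈ 764.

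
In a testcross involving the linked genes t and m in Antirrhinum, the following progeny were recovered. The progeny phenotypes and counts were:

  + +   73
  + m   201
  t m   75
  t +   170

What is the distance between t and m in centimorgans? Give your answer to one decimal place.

28.5 centimorgans

The two most frequent classes, + m (201) and t + (170), are the parental types, so the F1 was + m / t +.
The recombinant classes are + + and t m: 73 + 75 = 148.
Recombination frequency = 148/519 = 0.2852 ≈ 28.5%, i.e. 28.5 centimorgans.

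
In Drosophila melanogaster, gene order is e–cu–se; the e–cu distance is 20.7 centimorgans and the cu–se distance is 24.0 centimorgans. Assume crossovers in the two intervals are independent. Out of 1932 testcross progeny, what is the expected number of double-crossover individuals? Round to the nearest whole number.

96

Map distances give recombination frequencies of 0.207 and 0.240 for the two intervals.
With no interference, expected double-crossover frequency = 0.207 × 0.240 = 0.04968.
Expected number = 0.04968 × 1932 = 95.98 ≈ 96.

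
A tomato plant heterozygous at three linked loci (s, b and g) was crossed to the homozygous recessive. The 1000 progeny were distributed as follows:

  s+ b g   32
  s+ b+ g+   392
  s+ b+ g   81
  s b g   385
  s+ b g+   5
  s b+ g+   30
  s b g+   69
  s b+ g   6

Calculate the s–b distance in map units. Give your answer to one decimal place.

7.3 map units

The two most frequent reciprocal classes, s+ b+ g+ and s b g, are the parental types, so the F1 was s+ b+ g+ / s b g.
The two rarest classes, s+ b g+ and s b+ g, are the double crossovers. Comparing them with the parentals, only the b allele has switched, so b is the middle locus and the order is g – b – s.
Crossovers in the b–s interval produce the single-crossover classes s b+ g+ and s+ b g (30 + 32 = 62) plus the double crossovers (11).
RF(b–s) = (62 + 11) / 1000 = 73/1000 = 0.0730 → 7.3 map units.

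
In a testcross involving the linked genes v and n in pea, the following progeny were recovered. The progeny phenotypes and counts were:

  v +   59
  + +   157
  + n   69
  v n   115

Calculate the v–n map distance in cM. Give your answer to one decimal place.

The two most frequent classes, + + (157) and v n (115), are the parental types, so the F1 was + + / v n.
The recombinant classes are + n and v +: 69 + 59 = 128.
Recombination frequency = 128/400 = 0.3200 ≈ 32.0%, i.e. 32.0 cM.

32.0 cM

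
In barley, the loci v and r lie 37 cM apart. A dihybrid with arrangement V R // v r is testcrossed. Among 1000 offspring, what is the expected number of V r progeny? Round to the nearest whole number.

A map distance of 37 cM corresponds to a recombination frequency of 0.370.
The F1 is V R / v r, so V r is a recombinant gamete class with expected frequency r/2 = 0.370/2 = 0.1850.
Expected number = 0.1850 × 1000 = 185.00 ≈ 185.

185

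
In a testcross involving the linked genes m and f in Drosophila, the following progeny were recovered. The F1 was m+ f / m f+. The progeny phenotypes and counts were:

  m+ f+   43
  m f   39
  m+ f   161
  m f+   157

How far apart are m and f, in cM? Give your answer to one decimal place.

The recombinant classes are m+ f+ and m f: 43 + 39 = 82.
Recombination frequency = 82/400 = 0.2050 ≈ 20.5%, i.e. 20.5 cM.

20.5 cM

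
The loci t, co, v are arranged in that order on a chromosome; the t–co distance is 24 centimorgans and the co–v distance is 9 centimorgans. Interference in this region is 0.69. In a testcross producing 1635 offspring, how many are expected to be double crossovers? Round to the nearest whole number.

11

Map distances give recombination frequencies of 0.240 and 0.090 for the two intervals.
With interference 0.69 (so coincidence = 0.31), expected double-crossover frequency = 0.240 × 0.090 × 0.31 = 0.00670.
Expected number = 0.00670 × 1635 = 10.95 ≈ 11.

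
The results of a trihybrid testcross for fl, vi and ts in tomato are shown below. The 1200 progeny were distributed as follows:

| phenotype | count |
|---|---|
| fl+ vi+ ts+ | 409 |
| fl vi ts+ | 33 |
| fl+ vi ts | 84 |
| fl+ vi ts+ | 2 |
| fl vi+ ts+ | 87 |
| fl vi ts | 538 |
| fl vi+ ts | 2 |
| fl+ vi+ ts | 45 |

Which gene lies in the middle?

vi

The two most frequent reciprocal classes, fl vi ts and fl+ vi+ ts+, are the parental types, so the F1 was fl vi ts / fl+ vi+ ts+.
The two rarest classes, fl vi+ ts and fl+ vi ts+, are the double crossovers. Comparing them with the parentals, only the vi allele has switched, so vi is the middle locus and the order is fl – vi – ts.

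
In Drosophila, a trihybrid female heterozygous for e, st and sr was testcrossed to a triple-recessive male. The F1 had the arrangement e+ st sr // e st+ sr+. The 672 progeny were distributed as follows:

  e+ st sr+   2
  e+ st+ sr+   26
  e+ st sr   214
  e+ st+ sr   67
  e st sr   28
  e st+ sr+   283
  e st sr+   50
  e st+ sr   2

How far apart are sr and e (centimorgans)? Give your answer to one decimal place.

The two rarest classes, e+ st sr+ and e st+ sr, are the double crossovers. Comparing them with the parentals, only the sr allele has switched, so sr is the middle locus and the order is st – sr – e.
Crossovers in the sr–e interval produce the single-crossover classes e st sr and e+ st+ sr+ (28 + 26 = 54) plus the double crossovers (4).
RF(sr–e) = (54 + 4) / 672 = 58/672 = 0.0863 → 8.6 centimorgans.

8.6 centimorgans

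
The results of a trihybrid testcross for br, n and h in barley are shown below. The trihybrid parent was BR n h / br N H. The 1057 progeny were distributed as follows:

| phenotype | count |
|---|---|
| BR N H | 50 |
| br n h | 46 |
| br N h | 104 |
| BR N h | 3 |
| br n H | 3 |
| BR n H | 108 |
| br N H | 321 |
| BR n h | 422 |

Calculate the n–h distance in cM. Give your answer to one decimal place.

20.6 cM

The two rarest classes, BR N h and br n H, are the double crossovers. Comparing them with the parentals, only the n allele has switched, so n is the middle locus and the order is h – n – br.
Crossovers in the h–n interval produce the single-crossover classes BR n H and br N h (108 + 104 = 212) plus the double crossovers (6).
RF(h–n) = (212 + 6) / 1057 = 218/1057 = 0.2062 → 20.6 cM.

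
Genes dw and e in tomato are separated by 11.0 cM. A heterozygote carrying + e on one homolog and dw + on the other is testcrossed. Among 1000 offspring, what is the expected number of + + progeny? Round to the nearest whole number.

A map distance of 11.0 cM corresponds to a recombination frequency of 0.110.
The F1 is + e / dw +, so + + is a recombinant gamete class with expected frequency r/2 = 0.110/2 = 0.0550.
Expected number = 0.0550 × 1000 = 55.00 ≈ 55.

55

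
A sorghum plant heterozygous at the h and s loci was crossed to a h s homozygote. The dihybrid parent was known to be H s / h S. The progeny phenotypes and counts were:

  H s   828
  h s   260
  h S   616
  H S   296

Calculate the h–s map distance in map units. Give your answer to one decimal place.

27.8 map units

The recombinant classes are H S and h s: 296 + 260 = 556.
Recombination frequency = 556/2000 = 0.2780 ≈ 27.8%, i.e. 27.8 map units.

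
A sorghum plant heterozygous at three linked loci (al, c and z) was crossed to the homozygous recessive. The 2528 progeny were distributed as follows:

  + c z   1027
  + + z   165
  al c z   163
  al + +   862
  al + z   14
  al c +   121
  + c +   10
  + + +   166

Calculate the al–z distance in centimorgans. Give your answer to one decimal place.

The two most frequent reciprocal classes, al + + and + c z, are the parental types, so the F1 was al + + / + c z.
The two rarest classes, al + z and + c +, are the double crossovers. Comparing them with the parentals, only the z allele has switched, so z is the middle locus and the order is al – z – c.
Crossovers in the al–z interval produce the single-crossover classes + + + and al c z (166 + 163 = 329) plus the double crossovers (24).
RF(al–z) = (329 + 24) / 2528 = 353/2528 = 0.1396 → 14.0 centimorgans.

14.0 centimorgans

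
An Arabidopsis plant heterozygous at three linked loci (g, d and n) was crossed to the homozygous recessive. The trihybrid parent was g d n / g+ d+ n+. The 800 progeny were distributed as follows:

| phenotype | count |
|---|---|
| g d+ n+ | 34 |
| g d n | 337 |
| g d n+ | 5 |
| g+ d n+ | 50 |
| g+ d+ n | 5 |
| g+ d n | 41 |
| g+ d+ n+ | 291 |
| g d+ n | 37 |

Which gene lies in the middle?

The two rarest classes, g d n+ and g+ d+ n, are the double crossovers. Comparing them with the parentals, only the n allele has switched, so n is the middle locus and the order is g – n – d.

n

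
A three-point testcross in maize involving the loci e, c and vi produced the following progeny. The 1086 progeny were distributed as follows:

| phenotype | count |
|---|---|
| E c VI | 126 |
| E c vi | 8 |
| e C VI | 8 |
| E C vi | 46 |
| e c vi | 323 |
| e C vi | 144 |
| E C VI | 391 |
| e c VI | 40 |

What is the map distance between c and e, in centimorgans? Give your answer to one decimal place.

26.3 centimorgans

The two most frequent reciprocal classes, e c vi and E C VI, are the parental types, so the F1 was e c vi / E C VI.
The two rarest classes, E c vi and e C VI, are the double crossovers. Comparing them with the parentals, only the e allele has switched, so e is the middle locus and the order is vi – e – c.
Crossovers in the e–c interval produce the single-crossover classes e C vi and E c VI (144 + 126 = 270) plus the double crossovers (16).
RF(e–c) = (270 + 16) / 1086 = 286/1086 = 0.2634 → 26.3 centimorgans.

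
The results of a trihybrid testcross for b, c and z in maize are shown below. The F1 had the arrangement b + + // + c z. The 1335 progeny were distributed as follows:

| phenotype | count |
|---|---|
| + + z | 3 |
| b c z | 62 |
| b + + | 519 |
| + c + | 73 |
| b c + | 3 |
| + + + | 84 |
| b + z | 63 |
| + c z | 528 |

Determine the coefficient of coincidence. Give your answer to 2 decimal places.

0.37

The two rarest classes, b c + and + + z, are the double crossovers. Comparing them with the parentals, only the c allele has switched, so c is the middle locus and the order is z – c – b.
z–c: (136 + 6)/1335 = 0.1064; c–b: (146 + 6)/1335 = 0.1139.
Expected DCO frequency = 0.1064 × 0.1139 ≈ 0.01212; observed = 6/1335 ≈ 0.00449.
Coefficient of coincidence = 0.00449/0.01212 ≈ 0.37.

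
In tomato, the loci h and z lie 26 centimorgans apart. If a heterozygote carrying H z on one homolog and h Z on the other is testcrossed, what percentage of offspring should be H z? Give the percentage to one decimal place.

A map distance of 26 centimorgans corresponds to a recombination frequency of 0.260.
The F1 is H z / h Z, so H z is a parental gamete class with expected frequency (1 − r)/2 = 0.740/2 = 0.3700.
That is 0.3700 = 37.0% of the progeny.

37.0%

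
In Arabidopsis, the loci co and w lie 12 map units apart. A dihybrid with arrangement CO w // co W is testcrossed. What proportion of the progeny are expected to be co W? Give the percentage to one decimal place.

A map distance of 12 map units corresponds to a recombination frequency of 0.120.
The F1 is CO w / co W, so co W is a parental gamete class with expected frequency (1 − r)/2 = 0.880/2 = 0.4400.
That is 0.4400 = 44.0% of the progeny.

44.0%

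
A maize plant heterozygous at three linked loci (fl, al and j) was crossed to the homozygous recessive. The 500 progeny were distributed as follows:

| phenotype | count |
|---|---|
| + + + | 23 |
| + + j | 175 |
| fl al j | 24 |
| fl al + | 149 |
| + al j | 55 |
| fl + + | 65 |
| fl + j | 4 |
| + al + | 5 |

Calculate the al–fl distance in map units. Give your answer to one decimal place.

The two most frequent reciprocal classes, fl al + and + + j, are the parental types, so the F1 was fl al + / + + j.
The two rarest classes, + al + and fl + j, are the double crossovers. Comparing them with the parentals, only the fl allele has switched, so fl is the middle locus and the order is al – fl – j.
Crossovers in the al–fl interval produce the single-crossover classes fl + + and + al j (65 + 55 = 120) plus the double crossovers (9).
RF(al–fl) = (120 + 9) / 500 = 129/500 = 0.2580 → 25.8 map units.

25.8 map units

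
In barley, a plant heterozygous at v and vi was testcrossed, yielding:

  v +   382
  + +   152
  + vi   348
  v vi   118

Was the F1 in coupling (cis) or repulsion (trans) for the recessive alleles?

The two most frequent classes are + vi (348) and v + (382); these are the parental (non-recombinant) types.
So the F1 carried + vi on one chromosome and v + on the other — the recessive alleles are on opposite chromosomes (trans / repulsion).

trans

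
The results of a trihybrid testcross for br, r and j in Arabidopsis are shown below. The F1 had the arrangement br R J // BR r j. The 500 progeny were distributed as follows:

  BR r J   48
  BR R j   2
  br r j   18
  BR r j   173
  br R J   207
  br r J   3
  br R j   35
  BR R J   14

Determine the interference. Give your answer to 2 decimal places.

0.23

The two rarest classes, br r J and BR R j, are the double crossovers. Comparing them with the parentals, only the r allele has switched, so r is the middle locus and the order is br – r – j.
br–r: (32 + 5)/500 = 0.0740; r–j: (83 + 5)/500 = 0.1760.
Expected DCO frequency = 0.0740 × 0.1760 ≈ 0.01302; observed = 5/500 ≈ 0.01000.
Coefficient of coincidence = 0.01000/0.01302 ≈ 0.77; interference = 1 − 0.77 = 0.23.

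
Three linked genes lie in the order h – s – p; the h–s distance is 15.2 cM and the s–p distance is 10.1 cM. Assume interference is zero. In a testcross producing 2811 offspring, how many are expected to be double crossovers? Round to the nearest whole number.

43

Map distances give recombination frequencies of 0.152 and 0.101 for the two intervals.
With no interference, expected double-crossover frequency = 0.152 × 0.101 = 0.01535.
Expected number = 0.01535 × 2811 = 43.15 ≈ 43.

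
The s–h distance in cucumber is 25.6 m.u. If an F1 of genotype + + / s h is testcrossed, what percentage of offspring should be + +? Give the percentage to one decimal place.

A map distance of 25.6 m.u. corresponds to a recombination frequency of 0.256.
The F1 is + + / s h, so + + is a parental gamete class with expected frequency (1 − r)/2 = 0.744/2 = 0.3720.
That is 0.3720 = 37.2% of the progeny.

37.2%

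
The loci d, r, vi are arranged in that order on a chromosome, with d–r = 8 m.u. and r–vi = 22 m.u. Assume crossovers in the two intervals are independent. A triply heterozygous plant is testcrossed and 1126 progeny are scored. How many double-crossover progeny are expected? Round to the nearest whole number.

20

Map distances give recombination frequencies of 0.080 and 0.220 for the two intervals.
With no interference, expected double-crossover frequency = 0.080 × 0.220 = 0.01760.
Expected number = 0.01760 × 1126 = 19.82 ≈ 20.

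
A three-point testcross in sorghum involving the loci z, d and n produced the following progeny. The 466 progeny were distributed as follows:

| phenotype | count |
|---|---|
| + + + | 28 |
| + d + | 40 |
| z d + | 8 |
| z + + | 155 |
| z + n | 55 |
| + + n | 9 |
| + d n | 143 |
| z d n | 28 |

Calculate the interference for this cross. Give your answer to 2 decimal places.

The two most frequent reciprocal classes, z + + and + d n, are the parental types, so the F1 was z + + / + d n.
The two rarest classes, z d + and + + n, are the double crossovers. Comparing them with the parentals, only the d allele has switched, so d is the middle locus and the order is z – d – n.
z–d: (56 + 17)/466 = 0.1567; d–n: (95 + 17)/466 = 0.2403.
Expected DCO frequency = 0.1567 × 0.2403 ≈ 0.03766; observed = 17/466 ≈ 0.03648.
Coefficient of coincidence = 0.03648/0.03766 ≈ 0.97; interference = 1 − 0.97 = 0.03.

0.03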